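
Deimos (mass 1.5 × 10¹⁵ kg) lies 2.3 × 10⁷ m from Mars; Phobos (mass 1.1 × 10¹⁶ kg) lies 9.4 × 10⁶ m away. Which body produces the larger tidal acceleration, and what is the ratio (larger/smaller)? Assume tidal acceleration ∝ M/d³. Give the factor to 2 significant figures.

Phobos, by a factor of ≈ 110

The tide-raising term goes as M/d³ (the gradient of a 1/d² field).
Deimos: (1.5 × 10¹⁵) / (2.3 × 10⁷)³ = 1.233 × 10⁻⁷
Phobos: (1.1 × 10¹⁶) / (9.4 × 10⁶)³ = 1.324 × 10⁻⁵
Ratio (larger/smaller) = 110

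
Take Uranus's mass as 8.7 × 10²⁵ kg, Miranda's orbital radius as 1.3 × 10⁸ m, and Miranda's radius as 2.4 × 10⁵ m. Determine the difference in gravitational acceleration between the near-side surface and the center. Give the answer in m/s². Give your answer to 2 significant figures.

1.3 × 10⁻³ m/s²

a_tidal = 2GMr/d³
        = 2 × (6.674 × 10⁻¹¹) × (8.7 × 10²⁵) × (2.4 × 10⁵) / (1.3 × 10⁸)³
        = 1.3 × 10⁻³ m/s²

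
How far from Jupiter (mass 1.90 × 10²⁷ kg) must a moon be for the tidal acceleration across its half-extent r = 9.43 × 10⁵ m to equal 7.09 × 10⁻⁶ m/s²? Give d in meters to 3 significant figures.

3.23 × 10⁹ m

2GMr/d³ = a_tidal  ⇒  d = (2GMr / a_tidal)^(1/3)
d = (2 × 6.674×10⁻¹¹ × (1.90 × 10²⁷) × (9.43 × 10⁵) / (7.09 × 10⁻⁶))^(1/3)
  = 3.23 × 10⁹ m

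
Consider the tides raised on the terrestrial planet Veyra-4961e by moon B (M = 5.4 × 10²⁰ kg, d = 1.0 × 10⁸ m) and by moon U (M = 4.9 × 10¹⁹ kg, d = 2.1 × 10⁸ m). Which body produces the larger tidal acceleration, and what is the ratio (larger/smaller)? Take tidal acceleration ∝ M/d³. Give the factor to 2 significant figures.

Compare M/d³ for the two perturbers:
Moon B: (5.4 × 10²⁰) / (1.0 × 10⁸)³ = 5.400 × 10⁻⁴
Moon U: (4.9 × 10¹⁹) / (2.1 × 10⁸)³ = 5.291 × 10⁻⁶
Ratio (larger/smaller) = 100

Moon B, by a factor of ≈ 100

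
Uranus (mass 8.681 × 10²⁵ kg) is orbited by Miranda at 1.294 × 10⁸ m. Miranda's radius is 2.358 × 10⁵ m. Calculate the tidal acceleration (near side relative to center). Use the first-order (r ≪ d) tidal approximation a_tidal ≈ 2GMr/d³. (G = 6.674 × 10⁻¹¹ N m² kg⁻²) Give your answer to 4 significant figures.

1.261 × 10⁻³ m/s²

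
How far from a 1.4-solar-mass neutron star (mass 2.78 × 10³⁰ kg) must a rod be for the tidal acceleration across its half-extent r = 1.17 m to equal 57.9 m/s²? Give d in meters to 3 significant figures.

2GMr/d³ = a_tidal  ⇒  d = (2GMr / a_tidal)^(1/3)
d = (2 × 6.674×10⁻¹¹ × (2.78 × 10³⁰) × (1.17) / (57.9))^(1/3)
  = 1.96 × 10⁶ m

1.96 × 10⁶ m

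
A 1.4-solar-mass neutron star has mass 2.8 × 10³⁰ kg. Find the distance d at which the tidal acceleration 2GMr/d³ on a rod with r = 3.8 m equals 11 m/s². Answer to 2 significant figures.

5.1 × 10⁶ m

2GMr/d³ = a_tidal  ⇒  d = (2GMr / a_tidal)^(1/3)
d = (2 × 6.674×10⁻¹¹ × (2.8 × 10³⁰) × (3.8) / (11))^(1/3)
  = 5.1 × 10⁶ m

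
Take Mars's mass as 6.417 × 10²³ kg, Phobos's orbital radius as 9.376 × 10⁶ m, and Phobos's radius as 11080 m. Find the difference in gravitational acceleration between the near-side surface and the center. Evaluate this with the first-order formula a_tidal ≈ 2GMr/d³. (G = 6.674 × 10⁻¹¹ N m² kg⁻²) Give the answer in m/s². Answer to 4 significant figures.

a_tidal = 2GMr/d³
        = 2 × (6.674 × 10⁻¹¹) × (6.417 × 10²³) × (11080) / (9.376 × 10⁶)³
        = 1.151 × 10⁻³ m/s²

1.151 × 10⁻³ m/s²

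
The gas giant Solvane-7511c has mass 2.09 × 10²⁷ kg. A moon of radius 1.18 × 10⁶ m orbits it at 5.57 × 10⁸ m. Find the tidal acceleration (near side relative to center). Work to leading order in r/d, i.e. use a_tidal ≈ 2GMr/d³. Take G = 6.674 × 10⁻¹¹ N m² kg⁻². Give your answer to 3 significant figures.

1.90 × 10⁻³ m/s²

Δa = 2GMr/d³
   = 2 × (6.674 × 10⁻¹¹) × (2.09 × 10²⁷) × (1.18 × 10⁶) / (5.57 × 10⁸)³
   = 1.90 × 10⁻³ m/s²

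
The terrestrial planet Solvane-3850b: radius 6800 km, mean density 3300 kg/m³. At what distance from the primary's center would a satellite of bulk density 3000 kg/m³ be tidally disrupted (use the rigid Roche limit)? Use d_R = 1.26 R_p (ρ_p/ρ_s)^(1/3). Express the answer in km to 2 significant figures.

8800 km

d_R = 1.26 × 6800 km × (3300/3000)^(1/3)
    = 8800 km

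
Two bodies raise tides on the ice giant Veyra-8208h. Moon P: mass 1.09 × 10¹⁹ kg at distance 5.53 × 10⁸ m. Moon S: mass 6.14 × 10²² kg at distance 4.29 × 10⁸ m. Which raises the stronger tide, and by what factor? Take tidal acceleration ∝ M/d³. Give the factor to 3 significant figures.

Moon S, by a factor of ≈ 12100

Tidal stretch scales as M/d³; compute that for each body.
Moon P: (1.09 × 10¹⁹) / (5.53 × 10⁸)³ = 6.445 × 10⁻⁸
Moon S: (6.14 × 10²²) / (4.29 × 10⁸)³ = 7.777 × 10⁻⁴
Ratio (larger/smaller) = 12100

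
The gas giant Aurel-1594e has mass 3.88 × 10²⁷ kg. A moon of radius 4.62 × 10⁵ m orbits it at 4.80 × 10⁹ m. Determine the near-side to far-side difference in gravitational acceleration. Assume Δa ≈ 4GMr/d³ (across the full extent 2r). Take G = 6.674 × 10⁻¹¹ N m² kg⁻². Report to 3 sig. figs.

4.33 × 10⁻⁶ m/s²

Δa = 4GMr/d³
   = 4 × (6.674 × 10⁻¹¹) × (3.88 × 10²⁷) × (4.62 × 10⁵) / (4.80 × 10⁹)³
   = 4.33 × 10⁻⁶ m/s²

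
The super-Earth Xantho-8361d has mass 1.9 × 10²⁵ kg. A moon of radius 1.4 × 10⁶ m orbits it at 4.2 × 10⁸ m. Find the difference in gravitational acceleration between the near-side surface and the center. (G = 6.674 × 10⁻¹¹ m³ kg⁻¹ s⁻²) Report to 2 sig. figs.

Differencing GM/(d−r)² and GM/d² to first order in r/d gives 2GMr/d³.
Δa = 2GMr/d³
   = 2 × (6.674 × 10⁻¹¹) × (1.9 × 10²⁵) × (1.4 × 10⁶) / (4.2 × 10⁸)³
   = 4.8 × 10⁻⁵ m/s²

4.8 × 10⁻⁵ m/s²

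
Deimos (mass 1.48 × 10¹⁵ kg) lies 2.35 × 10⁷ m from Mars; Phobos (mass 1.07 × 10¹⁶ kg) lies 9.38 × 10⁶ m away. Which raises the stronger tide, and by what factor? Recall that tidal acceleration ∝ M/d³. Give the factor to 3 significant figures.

The tide-raising term goes as M/d³ (the gradient of a 1/d² field).
Deimos: (1.48 × 10¹⁵) / (2.35 × 10⁷)³ = 1.140 × 10⁻⁷
Phobos: (1.07 × 10¹⁶) / (9.38 × 10⁶)³ = 1.297 × 10⁻⁵
Ratio (larger/smaller) = 114

Phobos, by a factor of ≈ 114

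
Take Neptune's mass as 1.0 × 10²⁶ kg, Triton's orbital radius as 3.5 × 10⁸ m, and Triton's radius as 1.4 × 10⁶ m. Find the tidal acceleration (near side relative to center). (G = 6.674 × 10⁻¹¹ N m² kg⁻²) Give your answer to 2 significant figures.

Δg = 2GMr/d³
   = 2 × (6.674 × 10⁻¹¹) × (1.0 × 10²⁶) × (1.4 × 10⁶) / (3.5 × 10⁸)³
   = 4.4 × 10⁻⁴ m/s²

4.4 × 10⁻⁴ m/s²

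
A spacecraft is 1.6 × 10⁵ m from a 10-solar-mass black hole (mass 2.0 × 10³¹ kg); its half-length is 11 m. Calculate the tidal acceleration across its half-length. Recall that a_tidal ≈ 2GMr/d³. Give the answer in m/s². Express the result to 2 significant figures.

7.2 × 10⁶ m/s²

a_tidal = 2GMr/d³
        = 2 × (6.674 × 10⁻¹¹) × (2.0 × 10³¹) × (11) / (1.6 × 10⁵)³
        = 7.2 × 10⁶ m/s²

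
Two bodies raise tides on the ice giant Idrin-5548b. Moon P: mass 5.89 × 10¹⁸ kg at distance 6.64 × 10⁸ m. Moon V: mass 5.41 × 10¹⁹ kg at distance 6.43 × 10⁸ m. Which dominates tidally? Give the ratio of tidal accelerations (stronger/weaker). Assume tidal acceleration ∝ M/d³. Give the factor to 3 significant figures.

Moon V, by a factor of ≈ 10.1

Tidal stretch scales as M/d³; compute that for each body.
Moon P: (5.89 × 10¹⁸) / (6.64 × 10⁸)³ = 2.012 × 10⁻⁸
Moon V: (5.41 × 10¹⁹) / (6.43 × 10⁸)³ = 2.035 × 10⁻⁷
Ratio (larger/smaller) = 10.1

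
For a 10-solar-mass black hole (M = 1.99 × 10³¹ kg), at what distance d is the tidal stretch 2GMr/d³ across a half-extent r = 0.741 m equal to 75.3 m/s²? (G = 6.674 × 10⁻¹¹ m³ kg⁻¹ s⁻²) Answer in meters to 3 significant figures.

2GMr/d³ = a_tidal  ⇒  d = (2GMr / a_tidal)^(1/3)
d = (2 × 6.674×10⁻¹¹ × (1.99 × 10³¹) × (0.741) / (75.3))^(1/3)
  = 2.97 × 10⁶ m

2.97 × 10⁶ m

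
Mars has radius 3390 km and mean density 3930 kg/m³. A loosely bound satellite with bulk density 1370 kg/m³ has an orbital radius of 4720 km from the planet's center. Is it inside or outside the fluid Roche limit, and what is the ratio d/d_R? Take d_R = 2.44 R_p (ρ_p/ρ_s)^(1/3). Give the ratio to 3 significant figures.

inside; d/d_R ≈ 0.402

d_R = 2.44 × (3390 km) × (3930/1370)^(1/3) = 11750 km
d/d_R = (4720) / (11750) = 0.402
Since d/d_R < 1, the body is inside the Roche limit.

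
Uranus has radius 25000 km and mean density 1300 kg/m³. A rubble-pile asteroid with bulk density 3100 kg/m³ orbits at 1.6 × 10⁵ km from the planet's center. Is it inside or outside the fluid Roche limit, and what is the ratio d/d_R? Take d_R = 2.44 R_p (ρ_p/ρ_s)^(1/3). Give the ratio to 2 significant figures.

outside; d/d_R ≈ 3.5

d_R = 2.44 × (25000 km) × (1300/3100)^(1/3) = 45660 km
d/d_R = (1.6 × 10⁵) / (45660) = 3.5
Since d/d_R > 1, the body is outside the Roche limit.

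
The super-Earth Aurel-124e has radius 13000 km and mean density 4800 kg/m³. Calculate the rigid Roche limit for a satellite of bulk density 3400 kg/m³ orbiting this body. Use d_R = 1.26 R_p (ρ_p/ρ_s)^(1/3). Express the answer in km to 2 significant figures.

d_R = 1.26 × 13000 km × (4800/3400)^(1/3)
    = 18000 km

18000 km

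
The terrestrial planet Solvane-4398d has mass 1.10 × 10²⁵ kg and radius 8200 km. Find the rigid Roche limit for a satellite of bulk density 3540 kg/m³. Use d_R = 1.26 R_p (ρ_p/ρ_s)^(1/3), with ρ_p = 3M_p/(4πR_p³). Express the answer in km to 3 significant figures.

11400 km

ρ_p = 3M_p/(4πR_p³) = 3 × (1.10 × 10²⁵) / (4π × (8.20 × 10⁶ m)³) = 4760 kg/m³
d_R = 1.26 × 8200 km × (4760/3540)^(1/3)
    = 11400 km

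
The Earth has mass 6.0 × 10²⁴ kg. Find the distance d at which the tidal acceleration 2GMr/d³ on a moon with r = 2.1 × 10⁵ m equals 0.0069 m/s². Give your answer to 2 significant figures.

2.9 × 10⁷ m

2GMr/d³ = a_tidal  ⇒  d = (2GMr / a_tidal)^(1/3)
d = (2 × 6.674×10⁻¹¹ × (6.0 × 10²⁴) × (2.1 × 10⁵) / (0.0069))^(1/3)
  = 2.9 × 10⁷ m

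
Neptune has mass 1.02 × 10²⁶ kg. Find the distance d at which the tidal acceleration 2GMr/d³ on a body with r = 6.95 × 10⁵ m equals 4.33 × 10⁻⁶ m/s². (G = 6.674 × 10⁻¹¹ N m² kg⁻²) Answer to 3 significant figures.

2GMr/d³ = a_tidal  ⇒  d = (2GMr / a_tidal)^(1/3)
d = (2 × 6.674×10⁻¹¹ × (1.02 × 10²⁶) × (6.95 × 10⁵) / (4.33 × 10⁻⁶))^(1/3)
  = 1.30 × 10⁹ m

1.30 × 10⁹ m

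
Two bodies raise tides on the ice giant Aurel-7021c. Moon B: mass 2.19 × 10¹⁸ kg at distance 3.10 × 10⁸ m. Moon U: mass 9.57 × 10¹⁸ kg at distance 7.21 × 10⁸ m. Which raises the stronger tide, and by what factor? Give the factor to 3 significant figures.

Moon B, by a factor of ≈ 2.88

Tidal acceleration ∝ M/d³, so compare M/d³ for each.
Moon B: (2.19 × 10¹⁸) / (3.10 × 10⁸)³ = 7.351 × 10⁻⁸
Moon U: (9.57 × 10¹⁸) / (7.21 × 10⁸)³ = 2.553 × 10⁻⁸
Ratio (larger/smaller) = 2.88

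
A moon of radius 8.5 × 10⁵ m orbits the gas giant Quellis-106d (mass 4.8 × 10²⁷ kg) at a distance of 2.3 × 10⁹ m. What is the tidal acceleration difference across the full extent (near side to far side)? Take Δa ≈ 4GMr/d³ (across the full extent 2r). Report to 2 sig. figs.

a_tidal = 4GMr/d³
        = 4 × (6.674 × 10⁻¹¹) × (4.8 × 10²⁷) × (8.5 × 10⁵) / (2.3 × 10⁹)³
        = 9.0 × 10⁻⁵ m/s²

9.0 × 10⁻⁵ m/s²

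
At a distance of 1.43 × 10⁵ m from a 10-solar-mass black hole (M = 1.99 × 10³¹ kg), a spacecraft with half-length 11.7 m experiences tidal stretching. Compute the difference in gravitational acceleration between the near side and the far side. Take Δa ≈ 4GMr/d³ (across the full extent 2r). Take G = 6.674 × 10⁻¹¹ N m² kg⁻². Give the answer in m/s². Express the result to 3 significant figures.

2.13 × 10⁷ m/s²

Δa = 4GMr/d³
   = 4 × (6.674 × 10⁻¹¹) × (1.99 × 10³¹) × (11.7) / (1.43 × 10⁵)³
   = 2.13 × 10⁷ m/s²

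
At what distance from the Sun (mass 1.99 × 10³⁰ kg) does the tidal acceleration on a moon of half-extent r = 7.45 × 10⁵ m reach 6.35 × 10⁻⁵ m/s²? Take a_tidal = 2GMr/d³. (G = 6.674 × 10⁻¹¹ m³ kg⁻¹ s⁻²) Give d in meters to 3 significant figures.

1.46 × 10¹⁰ m

2GMr/d³ = a_tidal  ⇒  d = (2GMr / a_tidal)^(1/3)
d = (2 × 6.674×10⁻¹¹ × (1.99 × 10³⁰) × (7.45 × 10⁵) / (6.35 × 10⁻⁵))^(1/3)
  = 1.46 × 10¹⁰ m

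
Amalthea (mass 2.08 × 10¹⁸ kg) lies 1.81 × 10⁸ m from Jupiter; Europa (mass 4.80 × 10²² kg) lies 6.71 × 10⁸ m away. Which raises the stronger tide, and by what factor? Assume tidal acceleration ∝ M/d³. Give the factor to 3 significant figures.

Europa, by a factor of ≈ 453

Tidal stretch scales as M/d³; compute that for each body.
Amalthea: (2.08 × 10¹⁸) / (1.81 × 10⁸)³ = 3.508 × 10⁻⁷
Europa: (4.80 × 10²²) / (6.71 × 10⁸)³ = 1.589 × 10⁻⁴
Ratio (larger/smaller) = 453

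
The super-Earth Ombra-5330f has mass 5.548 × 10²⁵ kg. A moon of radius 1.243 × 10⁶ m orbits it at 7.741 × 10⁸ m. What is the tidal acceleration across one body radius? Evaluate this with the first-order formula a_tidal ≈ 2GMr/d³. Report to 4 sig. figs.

1.984 × 10⁻⁵ m/s²

a_tidal = 2GMr/d³
        = 2 × (6.674 × 10⁻¹¹) × (5.548 × 10²⁵) × (1.243 × 10⁶) / (7.741 × 10⁸)³
        = 1.984 × 10⁻⁵ m/s²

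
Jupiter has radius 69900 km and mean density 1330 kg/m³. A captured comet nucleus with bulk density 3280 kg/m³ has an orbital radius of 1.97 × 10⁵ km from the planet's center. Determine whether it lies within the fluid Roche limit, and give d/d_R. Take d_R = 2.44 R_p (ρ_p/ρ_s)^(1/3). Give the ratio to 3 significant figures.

outside; d/d_R ≈ 1.56

d_R = 2.44 × (69900 km) × (1330/3280)^(1/3) = 1.262 × 10⁵ km
d/d_R = (1.97 × 10⁵) / (1.262 × 10⁵) = 1.56
Since d/d_R > 1, the body is outside the Roche limit.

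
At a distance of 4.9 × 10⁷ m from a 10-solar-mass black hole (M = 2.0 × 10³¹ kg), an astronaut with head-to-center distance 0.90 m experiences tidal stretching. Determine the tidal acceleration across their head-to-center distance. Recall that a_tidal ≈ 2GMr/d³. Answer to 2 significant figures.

2.0 × 10⁻² m/s²

Since r ≪ d, expand the inverse-square field across one radius to get the leading 2GMr/d³ term.
a_tidal = 2GMr/d³
        = 2 × (6.674 × 10⁻¹¹) × (2.0 × 10³¹) × (0.90) / (4.9 × 10⁷)³
        = 2.0 × 10⁻² m/s²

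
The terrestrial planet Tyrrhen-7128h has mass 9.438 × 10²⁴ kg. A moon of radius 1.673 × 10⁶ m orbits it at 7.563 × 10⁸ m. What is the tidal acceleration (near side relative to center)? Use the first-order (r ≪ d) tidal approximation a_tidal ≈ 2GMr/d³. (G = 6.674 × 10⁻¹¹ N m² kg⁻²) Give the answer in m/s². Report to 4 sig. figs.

a_tidal = 2GMr/d³
        = 2 × (6.674 × 10⁻¹¹) × (9.438 × 10²⁴) × (1.673 × 10⁶) / (7.563 × 10⁸)³
        = 4.872 × 10⁻⁶ m/s²

4.872 × 10⁻⁶ m/s²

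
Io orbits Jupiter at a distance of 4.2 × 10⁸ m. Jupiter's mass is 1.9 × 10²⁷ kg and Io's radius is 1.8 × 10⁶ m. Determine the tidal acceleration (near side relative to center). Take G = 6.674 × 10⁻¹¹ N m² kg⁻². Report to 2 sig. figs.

Δa = 2GMr/d³
   = 2 × (6.674 × 10⁻¹¹) × (1.9 × 10²⁷) × (1.8 × 10⁶) / (4.2 × 10⁸)³
   = 6.2 × 10⁻³ m/s²

6.2 × 10⁻³ m/s²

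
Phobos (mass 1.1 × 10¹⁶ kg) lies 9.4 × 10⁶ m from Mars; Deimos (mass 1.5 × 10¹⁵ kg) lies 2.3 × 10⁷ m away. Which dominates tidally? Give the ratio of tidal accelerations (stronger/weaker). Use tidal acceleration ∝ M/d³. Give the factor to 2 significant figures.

Tidal acceleration ∝ M/d³, so compare M/d³ for each.
Phobos: (1.1 × 10¹⁶) / (9.4 × 10⁶)³ = 1.324 × 10⁻⁵
Deimos: (1.5 × 10¹⁵) / (2.3 × 10⁷)³ = 1.233 × 10⁻⁷
Ratio (larger/smaller) = 110

Phobos, by a factor of ≈ 110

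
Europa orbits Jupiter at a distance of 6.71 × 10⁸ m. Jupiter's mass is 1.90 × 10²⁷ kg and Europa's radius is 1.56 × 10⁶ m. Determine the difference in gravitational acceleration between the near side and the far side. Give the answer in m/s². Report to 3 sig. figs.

2.62 × 10⁻³ m/s²

Δa = 4GMr/d³
   = 4 × (6.674 × 10⁻¹¹) × (1.90 × 10²⁷) × (1.56 × 10⁶) / (6.71 × 10⁸)³
   = 2.62 × 10⁻³ m/s²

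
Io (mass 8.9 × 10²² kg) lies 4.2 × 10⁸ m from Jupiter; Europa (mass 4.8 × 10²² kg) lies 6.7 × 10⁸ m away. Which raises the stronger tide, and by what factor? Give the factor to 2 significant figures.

Io, by a factor of ≈ 7.5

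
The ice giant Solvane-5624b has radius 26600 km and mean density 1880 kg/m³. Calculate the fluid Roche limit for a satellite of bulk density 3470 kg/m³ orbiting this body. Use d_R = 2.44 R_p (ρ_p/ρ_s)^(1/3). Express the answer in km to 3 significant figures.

52900 km

d_R = 2.44 × 26600 km × (1880/3470)^(1/3)
    = 52900 km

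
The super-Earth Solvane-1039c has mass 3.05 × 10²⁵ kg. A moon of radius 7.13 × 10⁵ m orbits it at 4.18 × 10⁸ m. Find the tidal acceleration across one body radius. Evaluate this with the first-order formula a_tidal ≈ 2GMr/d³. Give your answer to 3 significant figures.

Since r ≪ d, expand the inverse-square field across one radius to get the leading 2GMr/d³ term.
Δg = 2GMr/d³
   = 2 × (6.674 × 10⁻¹¹) × (3.05 × 10²⁵) × (7.13 × 10⁵) / (4.18 × 10⁸)³
   = 3.97 × 10⁻⁵ m/s²

3.97 × 10⁻⁵ m/s²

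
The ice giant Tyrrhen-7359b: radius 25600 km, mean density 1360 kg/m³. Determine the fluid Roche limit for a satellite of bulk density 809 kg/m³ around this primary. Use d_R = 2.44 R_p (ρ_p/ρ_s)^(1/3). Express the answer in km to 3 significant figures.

d_R = 2.44 × 25600 km × (1360/809)^(1/3)
    = 74300 km

74300 km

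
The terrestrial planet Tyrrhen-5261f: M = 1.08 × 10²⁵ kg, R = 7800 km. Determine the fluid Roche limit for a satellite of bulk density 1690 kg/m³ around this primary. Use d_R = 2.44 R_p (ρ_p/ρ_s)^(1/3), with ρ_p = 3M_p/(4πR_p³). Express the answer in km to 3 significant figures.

ρ_p = 3M_p/(4πR_p³) = 3 × (1.08 × 10²⁵) / (4π × (7.80 × 10⁶ m)³) = 5430 kg/m³
d_R = 2.44 × 7800 km × (5430/1690)^(1/3)
    = 28100 km

28100 km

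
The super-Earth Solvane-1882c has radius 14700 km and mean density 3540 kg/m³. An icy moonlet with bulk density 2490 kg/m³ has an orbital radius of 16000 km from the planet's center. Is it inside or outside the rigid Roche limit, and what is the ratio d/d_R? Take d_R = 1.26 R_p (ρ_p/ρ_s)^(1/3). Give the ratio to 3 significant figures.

inside; d/d_R ≈ 0.768

d_R = 1.26 × (14700 km) × (3540/2490)^(1/3) = 20830 km
d/d_R = (16000) / (20830) = 0.768
Since d/d_R < 1, the body is inside the Roche limit.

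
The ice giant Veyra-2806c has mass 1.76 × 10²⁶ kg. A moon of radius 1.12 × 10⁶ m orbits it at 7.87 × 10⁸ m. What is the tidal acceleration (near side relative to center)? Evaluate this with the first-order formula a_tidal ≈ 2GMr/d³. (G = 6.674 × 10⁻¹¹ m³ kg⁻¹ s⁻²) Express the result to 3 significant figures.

5.40 × 10⁻⁵ m/s²

Δg = 2GMr/d³
   = 2 × (6.674 × 10⁻¹¹) × (1.76 × 10²⁶) × (1.12 × 10⁶) / (7.87 × 10⁸)³
   = 5.40 × 10⁻⁵ m/s²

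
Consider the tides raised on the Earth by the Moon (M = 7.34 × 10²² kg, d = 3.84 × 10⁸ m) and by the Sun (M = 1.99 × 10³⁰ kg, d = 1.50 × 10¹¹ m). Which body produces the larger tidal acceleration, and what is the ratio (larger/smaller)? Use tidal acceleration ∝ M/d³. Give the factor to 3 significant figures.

Tidal stretch scales as M/d³; compute that for each body.
The Moon: (7.34 × 10²²) / (3.84 × 10⁸)³ = 1.296 × 10⁻³
The Sun: (1.99 × 10³⁰) / (1.50 × 10¹¹)³ = 5.896 × 10⁻⁴
Ratio (larger/smaller) = 2.20

The Moon, by a factor of ≈ 2.20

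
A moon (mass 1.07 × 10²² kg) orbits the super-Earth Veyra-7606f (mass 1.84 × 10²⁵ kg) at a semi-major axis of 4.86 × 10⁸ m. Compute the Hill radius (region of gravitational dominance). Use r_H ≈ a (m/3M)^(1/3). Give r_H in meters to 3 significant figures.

r_H ≈ a (m/3M)^(1/3)
    = (4.86 × 10⁸) × (1.07 × 10²² / (3 × 1.84 × 10²⁵))^(1/3)
    = 2.81 × 10⁷ m

2.81 × 10⁷ m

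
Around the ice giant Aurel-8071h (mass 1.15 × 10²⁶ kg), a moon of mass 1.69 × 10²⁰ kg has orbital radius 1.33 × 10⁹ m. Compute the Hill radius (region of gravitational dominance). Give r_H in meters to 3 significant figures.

1.05 × 10⁷ m

r_H ≈ a (m/3M)^(1/3)
    = (1.33 × 10⁹) × (1.69 × 10²⁰ / (3 × 1.15 × 10²⁶))^(1/3)
    = 1.05 × 10⁷ m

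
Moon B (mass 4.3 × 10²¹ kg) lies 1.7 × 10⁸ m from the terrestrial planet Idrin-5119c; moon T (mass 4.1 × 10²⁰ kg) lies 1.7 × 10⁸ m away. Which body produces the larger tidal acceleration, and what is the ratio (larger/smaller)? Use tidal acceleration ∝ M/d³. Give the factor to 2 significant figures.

Tidal acceleration ∝ M/d³, so compare M/d³ for each.
Moon B: (4.3 × 10²¹) / (1.7 × 10⁸)³ = 8.752 × 10⁻⁴
Moon T: (4.1 × 10²⁰) / (1.7 × 10⁸)³ = 8.345 × 10⁻⁵
Ratio (larger/smaller) = 10

Moon B, by a factor of ≈ 10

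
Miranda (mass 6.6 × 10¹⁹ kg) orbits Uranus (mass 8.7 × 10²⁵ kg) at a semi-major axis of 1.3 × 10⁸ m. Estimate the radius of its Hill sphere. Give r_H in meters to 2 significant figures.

8.2 × 10⁵ m

r_H ≈ a (m/3M)^(1/3)
    = (1.3 × 10⁸) × (6.6 × 10¹⁹ / (3 × 8.7 × 10²⁵))^(1/3)
    = 8.2 × 10⁵ m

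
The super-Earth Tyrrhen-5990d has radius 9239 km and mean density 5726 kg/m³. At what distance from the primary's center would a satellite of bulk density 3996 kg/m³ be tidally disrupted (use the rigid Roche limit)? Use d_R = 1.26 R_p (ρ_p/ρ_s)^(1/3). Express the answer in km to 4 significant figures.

d_R = 1.26 × 9239 km × (5726/3996)^(1/3)
    = 13120 km

13120 km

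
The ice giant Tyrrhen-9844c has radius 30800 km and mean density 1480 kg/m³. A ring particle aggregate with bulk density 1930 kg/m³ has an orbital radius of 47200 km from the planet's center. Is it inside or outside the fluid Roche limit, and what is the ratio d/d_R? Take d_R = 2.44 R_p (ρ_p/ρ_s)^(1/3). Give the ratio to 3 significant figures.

d_R = 2.44 × (30800 km) × (1480/1930)^(1/3) = 68790 km
d/d_R = (47200) / (68790) = 0.686
Since d/d_R < 1, the body is inside the Roche limit.

inside; d/d_R ≈ 0.686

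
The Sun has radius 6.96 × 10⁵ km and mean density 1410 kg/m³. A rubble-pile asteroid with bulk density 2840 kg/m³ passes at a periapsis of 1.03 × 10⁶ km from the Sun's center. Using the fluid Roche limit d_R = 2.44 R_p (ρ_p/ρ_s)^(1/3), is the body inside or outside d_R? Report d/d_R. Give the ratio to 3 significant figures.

inside; d/d_R ≈ 0.766

d_R = 2.44 × (6.96 × 10⁵ km) × (1410/2840)^(1/3) = 1.345 × 10⁶ km
d/d_R = (1.03 × 10⁶) / (1.345 × 10⁶) = 0.766
Since d/d_R < 1, the body is inside the Roche limit.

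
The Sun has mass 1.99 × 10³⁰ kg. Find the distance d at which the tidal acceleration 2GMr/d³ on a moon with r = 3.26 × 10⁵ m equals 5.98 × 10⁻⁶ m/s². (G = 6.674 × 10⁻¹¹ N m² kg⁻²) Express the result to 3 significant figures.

2GMr/d³ = a_tidal  ⇒  d = (2GMr / a_tidal)^(1/3)
d = (2 × 6.674×10⁻¹¹ × (1.99 × 10³⁰) × (3.26 × 10⁵) / (5.98 × 10⁻⁶))^(1/3)
  = 2.44 × 10¹⁰ m

2.44 × 10¹⁰ m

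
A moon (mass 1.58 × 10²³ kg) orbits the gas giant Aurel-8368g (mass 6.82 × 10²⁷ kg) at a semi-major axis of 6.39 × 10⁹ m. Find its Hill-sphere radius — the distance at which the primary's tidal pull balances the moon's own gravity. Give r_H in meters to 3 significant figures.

1.26 × 10⁸ m

r_H ≈ a (m/3M)^(1/3)
    = (6.39 × 10⁹) × (1.58 × 10²³ / (3 × 6.82 × 10²⁷))^(1/3)
    = 1.26 × 10⁸ m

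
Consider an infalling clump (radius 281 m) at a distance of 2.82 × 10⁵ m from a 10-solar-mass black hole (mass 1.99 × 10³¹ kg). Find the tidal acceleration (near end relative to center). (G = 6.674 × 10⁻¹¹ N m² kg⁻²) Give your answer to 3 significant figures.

a_tidal = 2GMr/d³
        = 2 × (6.674 × 10⁻¹¹) × (1.99 × 10³¹) × (281) / (2.82 × 10⁵)³
        = 3.33 × 10⁷ m/s²

3.33 × 10⁷ m/s²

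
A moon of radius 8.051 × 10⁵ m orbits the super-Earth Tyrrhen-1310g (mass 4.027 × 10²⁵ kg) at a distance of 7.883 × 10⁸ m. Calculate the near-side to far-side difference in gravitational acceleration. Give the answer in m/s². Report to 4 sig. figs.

1.767 × 10⁻⁵ m/s²

The field gradient is 2GM/d³; across the full diameter 2r the difference is 4GMr/d³.
Δa = 4GMr/d³
   = 4 × (6.674 × 10⁻¹¹) × (4.027 × 10²⁵) × (8.051 × 10⁵) / (7.883 × 10⁸)³
   = 1.767 × 10⁻⁵ m/s²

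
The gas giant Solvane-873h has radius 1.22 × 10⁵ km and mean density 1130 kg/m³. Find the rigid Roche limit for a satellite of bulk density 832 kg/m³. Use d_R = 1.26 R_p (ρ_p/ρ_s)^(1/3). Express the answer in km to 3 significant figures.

d_R = 1.26 × 1.22 × 10⁵ km × (1130/832)^(1/3)
    = 1.70 × 10⁵ km

1.70 × 10⁵ km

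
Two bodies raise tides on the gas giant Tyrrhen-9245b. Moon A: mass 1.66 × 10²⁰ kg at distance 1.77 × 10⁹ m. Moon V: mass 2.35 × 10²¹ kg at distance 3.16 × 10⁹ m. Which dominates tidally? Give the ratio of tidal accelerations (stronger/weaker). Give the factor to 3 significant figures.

Moon V, by a factor of ≈ 2.49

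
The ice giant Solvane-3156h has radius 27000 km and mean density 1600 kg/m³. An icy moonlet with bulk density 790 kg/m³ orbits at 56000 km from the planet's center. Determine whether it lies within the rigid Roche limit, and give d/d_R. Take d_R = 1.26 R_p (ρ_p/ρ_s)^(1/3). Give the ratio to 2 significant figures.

d_R = 1.26 × (27000 km) × (1600/790)^(1/3) = 43040 km
d/d_R = (56000) / (43040) = 1.3
Since d/d_R > 1, the body is outside the Roche limit.

outside; d/d_R ≈ 1.3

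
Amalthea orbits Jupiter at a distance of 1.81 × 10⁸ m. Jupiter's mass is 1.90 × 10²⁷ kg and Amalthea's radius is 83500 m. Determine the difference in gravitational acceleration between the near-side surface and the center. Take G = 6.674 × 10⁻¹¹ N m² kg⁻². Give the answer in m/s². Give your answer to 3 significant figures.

3.57 × 10⁻³ m/s²

Differencing GM/(d−r)² and GM/d² to first order in r/d gives 2GMr/d³.
Δa = 2GMr/d³
   = 2 × (6.674 × 10⁻¹¹) × (1.90 × 10²⁷) × (83500) / (1.81 × 10⁸)³
   = 3.57 × 10⁻³ m/s²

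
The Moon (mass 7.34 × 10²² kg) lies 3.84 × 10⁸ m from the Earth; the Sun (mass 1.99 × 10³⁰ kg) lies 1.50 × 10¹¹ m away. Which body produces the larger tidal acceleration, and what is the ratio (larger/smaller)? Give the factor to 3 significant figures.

Tidal acceleration ∝ M/d³, so compare M/d³ for each.
The Moon: (7.34 × 10²²) / (3.84 × 10⁸)³ = 1.296 × 10⁻³
The Sun: (1.99 × 10³⁰) / (1.50 × 10¹¹)³ = 5.896 × 10⁻⁴
Ratio (larger/smaller) = 2.20

The Moon, by a factor of ≈ 2.20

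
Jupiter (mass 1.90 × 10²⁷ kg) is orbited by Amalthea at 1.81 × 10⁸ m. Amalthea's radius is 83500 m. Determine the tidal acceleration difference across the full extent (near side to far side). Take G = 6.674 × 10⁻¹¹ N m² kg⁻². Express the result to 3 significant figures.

7.14 × 10⁻³ m/s²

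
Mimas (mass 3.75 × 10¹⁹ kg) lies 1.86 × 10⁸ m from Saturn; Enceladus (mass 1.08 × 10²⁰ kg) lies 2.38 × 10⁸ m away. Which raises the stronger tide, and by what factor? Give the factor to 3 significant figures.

Compare M/d³ for the two perturbers:
Mimas: (3.75 × 10¹⁹) / (1.86 × 10⁸)³ = 5.828 × 10⁻⁶
Enceladus: (1.08 × 10²⁰) / (2.38 × 10⁸)³ = 8.011 × 10⁻⁶
Ratio (larger/smaller) = 1.37

Enceladus, by a factor of ≈ 1.37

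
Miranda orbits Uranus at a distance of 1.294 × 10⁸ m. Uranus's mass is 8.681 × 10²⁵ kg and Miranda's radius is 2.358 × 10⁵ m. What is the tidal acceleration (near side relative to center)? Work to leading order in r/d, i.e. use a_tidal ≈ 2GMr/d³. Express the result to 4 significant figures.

a_tidal = 2GMr/d³
        = 2 × (6.674 × 10⁻¹¹) × (8.681 × 10²⁵) × (2.358 × 10⁵) / (1.294 × 10⁸)³
        = 1.261 × 10⁻³ m/s²

1.261 × 10⁻³ m/s²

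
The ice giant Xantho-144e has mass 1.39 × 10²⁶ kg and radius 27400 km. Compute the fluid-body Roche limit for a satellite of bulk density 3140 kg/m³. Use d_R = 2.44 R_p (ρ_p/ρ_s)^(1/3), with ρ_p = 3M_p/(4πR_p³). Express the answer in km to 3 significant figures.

ρ_p = 3M_p/(4πR_p³) = 3 × (1.39 × 10²⁶) / (4π × (2.74 × 10⁷ m)³) = 1610 kg/m³
d_R = 2.44 × 27400 km × (1610/3140)^(1/3)
    = 53500 km

53500 km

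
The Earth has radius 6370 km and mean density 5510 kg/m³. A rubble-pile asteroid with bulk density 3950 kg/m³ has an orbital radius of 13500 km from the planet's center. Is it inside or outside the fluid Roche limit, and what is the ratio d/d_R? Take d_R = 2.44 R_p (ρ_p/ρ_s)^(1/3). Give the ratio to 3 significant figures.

d_R = 2.44 × (6370 km) × (5510/3950)^(1/3) = 17370 km
d/d_R = (13500) / (17370) = 0.777
Since d/d_R < 1, the body is inside the Roche limit.

inside; d/d_R ≈ 0.777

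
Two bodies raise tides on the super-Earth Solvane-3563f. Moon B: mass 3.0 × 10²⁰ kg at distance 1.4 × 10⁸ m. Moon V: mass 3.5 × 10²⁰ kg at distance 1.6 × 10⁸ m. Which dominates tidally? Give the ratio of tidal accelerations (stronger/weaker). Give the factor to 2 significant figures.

Moon B, by a factor of ≈ 1.3

The tide-raising term goes as M/d³ (the gradient of a 1/d² field).
Moon B: (3.0 × 10²⁰) / (1.4 × 10⁸)³ = 1.093 × 10⁻⁴
Moon V: (3.5 × 10²⁰) / (1.6 × 10⁸)³ = 8.545 × 10⁻⁵
Ratio (larger/smaller) = 1.3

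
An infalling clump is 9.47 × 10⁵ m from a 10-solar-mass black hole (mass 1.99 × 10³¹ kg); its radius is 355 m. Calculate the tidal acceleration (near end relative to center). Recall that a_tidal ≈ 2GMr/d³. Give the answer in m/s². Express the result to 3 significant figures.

1.11 × 10⁶ m/s²

Since r ≪ d, expand the inverse-square field across one radius to get the leading 2GMr/d³ term.
Δa = 2GMr/d³
   = 2 × (6.674 × 10⁻¹¹) × (1.99 × 10³¹) × (355) / (9.47 × 10⁵)³
   = 1.11 × 10⁶ m/s²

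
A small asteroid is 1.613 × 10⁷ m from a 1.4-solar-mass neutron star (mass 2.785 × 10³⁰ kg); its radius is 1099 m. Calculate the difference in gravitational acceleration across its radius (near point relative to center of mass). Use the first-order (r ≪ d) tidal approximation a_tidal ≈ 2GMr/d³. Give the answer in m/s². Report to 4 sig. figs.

a_tidal = 2GMr/d³
        = 2 × (6.674 × 10⁻¹¹) × (2.785 × 10³⁰) × (1099) / (1.613 × 10⁷)³
        = 9.735 × 10¹ m/s²

9.735 × 10¹ m/s²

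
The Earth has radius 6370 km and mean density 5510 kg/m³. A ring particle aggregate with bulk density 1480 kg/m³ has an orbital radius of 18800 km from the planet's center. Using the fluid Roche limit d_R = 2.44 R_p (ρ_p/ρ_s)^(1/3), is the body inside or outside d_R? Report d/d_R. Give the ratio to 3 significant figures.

inside; d/d_R ≈ 0.780

d_R = 2.44 × (6370 km) × (5510/1480)^(1/3) = 24090 km
d/d_R = (18800) / (24090) = 0.780
Since d/d_R < 1, the body is inside the Roche limit.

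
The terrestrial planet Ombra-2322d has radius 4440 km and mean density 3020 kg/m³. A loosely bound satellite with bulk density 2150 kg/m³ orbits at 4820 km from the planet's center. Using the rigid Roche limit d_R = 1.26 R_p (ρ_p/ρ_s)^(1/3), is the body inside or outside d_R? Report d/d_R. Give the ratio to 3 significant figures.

d_R = 1.26 × (4440 km) × (3020/2150)^(1/3) = 6265 km
d/d_R = (4820) / (6265) = 0.769
Since d/d_R < 1, the body is inside the Roche limit.

inside; d/d_R ≈ 0.769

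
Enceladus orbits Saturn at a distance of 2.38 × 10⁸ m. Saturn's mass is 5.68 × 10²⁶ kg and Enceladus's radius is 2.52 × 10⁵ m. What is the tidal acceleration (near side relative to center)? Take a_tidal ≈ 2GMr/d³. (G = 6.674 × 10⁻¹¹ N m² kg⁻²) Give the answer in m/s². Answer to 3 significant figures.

Δa = 2GMr/d³
   = 2 × (6.674 × 10⁻¹¹) × (5.68 × 10²⁶) × (2.52 × 10⁵) / (2.38 × 10⁸)³
   = 1.42 × 10⁻³ m/s²

1.42 × 10⁻³ m/s²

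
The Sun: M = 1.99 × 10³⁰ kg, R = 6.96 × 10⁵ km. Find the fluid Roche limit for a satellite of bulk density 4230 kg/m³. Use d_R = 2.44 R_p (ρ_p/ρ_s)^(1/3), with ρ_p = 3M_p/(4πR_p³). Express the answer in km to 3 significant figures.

1.18 × 10⁶ km

ρ_p = 3M_p/(4πR_p³) = 3 × (1.99 × 10³⁰) / (4π × (6.96 × 10⁸ m)³) = 1410 kg/m³
d_R = 2.44 × 6.96 × 10⁵ km × (1410/4230)^(1/3)
    = 1.18 × 10⁶ km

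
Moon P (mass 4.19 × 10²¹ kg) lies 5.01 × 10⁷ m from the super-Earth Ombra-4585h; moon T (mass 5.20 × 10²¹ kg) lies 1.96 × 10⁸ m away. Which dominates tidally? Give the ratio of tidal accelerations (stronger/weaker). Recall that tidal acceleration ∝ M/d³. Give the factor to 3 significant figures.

Moon P, by a factor of ≈ 48.2

Tidal stretch scales as M/d³; compute that for each body.
Moon P: (4.19 × 10²¹) / (5.01 × 10⁷)³ = 3.332 × 10⁻²
Moon T: (5.20 × 10²¹) / (1.96 × 10⁸)³ = 6.906 × 10⁻⁴
Ratio (larger/smaller) = 48.2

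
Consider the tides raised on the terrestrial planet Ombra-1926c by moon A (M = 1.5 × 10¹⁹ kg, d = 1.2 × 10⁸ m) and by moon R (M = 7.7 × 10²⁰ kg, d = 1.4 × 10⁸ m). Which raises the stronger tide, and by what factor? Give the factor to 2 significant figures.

Moon R, by a factor of ≈ 32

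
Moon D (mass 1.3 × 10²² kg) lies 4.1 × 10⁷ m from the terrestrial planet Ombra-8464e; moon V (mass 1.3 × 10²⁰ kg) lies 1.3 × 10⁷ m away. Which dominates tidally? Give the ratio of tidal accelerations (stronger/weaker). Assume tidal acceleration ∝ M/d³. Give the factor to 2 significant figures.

Moon D, by a factor of ≈ 3.2

Tidal acceleration ∝ M/d³, so compare M/d³ for each.
Moon D: (1.3 × 10²²) / (4.1 × 10⁷)³ = 1.886 × 10⁻¹
Moon V: (1.3 × 10²⁰) / (1.3 × 10⁷)³ = 5.917 × 10⁻²
Ratio (larger/smaller) = 3.2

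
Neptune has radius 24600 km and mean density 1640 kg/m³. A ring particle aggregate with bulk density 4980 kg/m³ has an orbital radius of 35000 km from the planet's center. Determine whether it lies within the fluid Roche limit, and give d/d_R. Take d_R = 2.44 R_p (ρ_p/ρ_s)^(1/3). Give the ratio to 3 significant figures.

d_R = 2.44 × (24600 km) × (1640/4980)^(1/3) = 41450 km
d/d_R = (35000) / (41450) = 0.844
Since d/d_R < 1, the body is inside the Roche limit.

inside; d/d_R ≈ 0.844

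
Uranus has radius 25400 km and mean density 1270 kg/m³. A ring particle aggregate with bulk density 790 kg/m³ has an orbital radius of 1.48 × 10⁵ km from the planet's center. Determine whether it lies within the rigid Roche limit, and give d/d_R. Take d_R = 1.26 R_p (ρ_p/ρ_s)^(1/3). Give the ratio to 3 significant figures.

outside; d/d_R ≈ 3.95

d_R = 1.26 × (25400 km) × (1270/790)^(1/3) = 37490 km
d/d_R = (1.48 × 10⁵) / (37490) = 3.95
Since d/d_R > 1, the body is outside the Roche limit.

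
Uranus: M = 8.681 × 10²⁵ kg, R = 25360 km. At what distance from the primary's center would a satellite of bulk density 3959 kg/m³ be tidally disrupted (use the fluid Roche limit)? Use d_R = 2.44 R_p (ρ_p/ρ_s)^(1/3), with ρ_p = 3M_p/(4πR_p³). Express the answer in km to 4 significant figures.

42370 km

ρ_p = 3M_p/(4πR_p³) = 3 × (8.681 × 10²⁵) / (4π × (2.536 × 10⁷ m)³) = 1271 kg/m³
d_R = 2.44 × 25360 km × (1271/3959)^(1/3)
    = 42370 km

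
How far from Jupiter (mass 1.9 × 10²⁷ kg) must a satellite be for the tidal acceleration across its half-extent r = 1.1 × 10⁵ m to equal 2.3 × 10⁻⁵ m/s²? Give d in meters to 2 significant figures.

2GMr/d³ = a_tidal  ⇒  d = (2GMr / a_tidal)^(1/3)
d = (2 × 6.674×10⁻¹¹ × (1.9 × 10²⁷) × (1.1 × 10⁵) / (2.3 × 10⁻⁵))^(1/3)
  = 1.1 × 10⁹ m

1.1 × 10⁹ m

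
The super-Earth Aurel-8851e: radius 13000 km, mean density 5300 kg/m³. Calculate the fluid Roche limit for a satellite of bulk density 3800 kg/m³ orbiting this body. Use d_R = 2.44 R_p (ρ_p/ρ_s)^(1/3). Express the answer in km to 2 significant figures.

d_R = 2.44 × 13000 km × (5300/3800)^(1/3)
    = 35000 km

35000 km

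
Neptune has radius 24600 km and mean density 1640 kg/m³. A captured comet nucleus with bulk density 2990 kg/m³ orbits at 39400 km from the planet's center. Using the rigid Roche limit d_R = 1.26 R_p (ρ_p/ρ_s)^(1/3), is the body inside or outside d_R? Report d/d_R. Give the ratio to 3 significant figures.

outside; d/d_R ≈ 1.55

d_R = 1.26 × (24600 km) × (1640/2990)^(1/3) = 25370 km
d/d_R = (39400) / (25370) = 1.55
Since d/d_R > 1, the body is outside the Roche limit.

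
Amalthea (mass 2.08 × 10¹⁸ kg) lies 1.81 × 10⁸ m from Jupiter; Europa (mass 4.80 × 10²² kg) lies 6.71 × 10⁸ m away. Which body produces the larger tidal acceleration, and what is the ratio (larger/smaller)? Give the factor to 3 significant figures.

Compare M/d³ for the two perturbers:
Amalthea: (2.08 × 10¹⁸) / (1.81 × 10⁸)³ = 3.508 × 10⁻⁷
Europa: (4.80 × 10²²) / (6.71 × 10⁸)³ = 1.589 × 10⁻⁴
Ratio (larger/smaller) = 453

Europa, by a factor of ≈ 453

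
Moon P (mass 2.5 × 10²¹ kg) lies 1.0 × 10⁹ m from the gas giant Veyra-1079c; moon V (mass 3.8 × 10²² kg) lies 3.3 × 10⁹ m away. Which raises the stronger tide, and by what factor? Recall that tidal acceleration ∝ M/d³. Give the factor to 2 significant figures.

Tidal stretch scales as M/d³; compute that for each body.
Moon P: (2.5 × 10²¹) / (1.0 × 10⁹)³ = 2.500 × 10⁻⁶
Moon V: (3.8 × 10²²) / (3.3 × 10⁹)³ = 1.057 × 10⁻⁶
Ratio (larger/smaller) = 2.4

Moon P, by a factor of ≈ 2.4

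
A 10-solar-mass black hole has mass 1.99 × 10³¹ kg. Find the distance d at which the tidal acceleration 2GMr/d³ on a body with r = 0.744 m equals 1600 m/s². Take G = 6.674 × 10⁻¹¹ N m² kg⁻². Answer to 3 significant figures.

2GMr/d³ = a_tidal  ⇒  d = (2GMr / a_tidal)^(1/3)
d = (2 × 6.674×10⁻¹¹ × (1.99 × 10³¹) × (0.744) / (1600))^(1/3)
  = 1.07 × 10⁶ m

1.07 × 10⁶ m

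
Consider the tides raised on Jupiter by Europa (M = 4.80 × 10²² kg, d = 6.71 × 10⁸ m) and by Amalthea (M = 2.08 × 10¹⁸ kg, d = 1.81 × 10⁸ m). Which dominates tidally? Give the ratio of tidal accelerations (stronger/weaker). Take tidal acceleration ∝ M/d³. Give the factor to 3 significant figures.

Tidal acceleration ∝ M/d³, so compare M/d³ for each.
Europa: (4.80 × 10²²) / (6.71 × 10⁸)³ = 1.589 × 10⁻⁴
Amalthea: (2.08 × 10¹⁸) / (1.81 × 10⁸)³ = 3.508 × 10⁻⁷
Ratio (larger/smaller) = 453

Europa, by a factor of ≈ 453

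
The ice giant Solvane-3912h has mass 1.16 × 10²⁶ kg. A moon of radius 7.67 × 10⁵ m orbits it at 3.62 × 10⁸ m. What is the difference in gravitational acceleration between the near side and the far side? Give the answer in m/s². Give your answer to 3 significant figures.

5.01 × 10⁻⁴ m/s²

Δa = 4GMr/d³
   = 4 × (6.674 × 10⁻¹¹) × (1.16 × 10²⁶) × (7.67 × 10⁵) / (3.62 × 10⁸)³
   = 5.01 × 10⁻⁴ m/s²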